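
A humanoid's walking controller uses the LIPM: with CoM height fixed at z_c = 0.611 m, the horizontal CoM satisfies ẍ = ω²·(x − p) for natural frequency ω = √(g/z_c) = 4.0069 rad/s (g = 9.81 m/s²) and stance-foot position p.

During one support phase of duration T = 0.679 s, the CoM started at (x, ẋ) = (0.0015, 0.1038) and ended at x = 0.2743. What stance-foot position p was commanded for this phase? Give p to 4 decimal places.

ωT = 4.0069·0.679 = 2.720685; cosh(ωT) = 7.628278, sinh(ωT) = 7.562448
x(T) = p + (x₀−p)·cosh(ωT) + (ẋ₀/ω)·sinh(ωT) ⇒ p·(1 − cosh) = x(T) − x₀·cosh − (ẋ₀/ω)·sinh
numerator   = 0.2743 − (0.0015)·7.628278 − (0.1038/4.0069)·7.562448 = 0.066950
denominator = 1 − 7.628278 = -6.628278
p = 0.066950 / -6.628278 = -0.0101

p = -0.0101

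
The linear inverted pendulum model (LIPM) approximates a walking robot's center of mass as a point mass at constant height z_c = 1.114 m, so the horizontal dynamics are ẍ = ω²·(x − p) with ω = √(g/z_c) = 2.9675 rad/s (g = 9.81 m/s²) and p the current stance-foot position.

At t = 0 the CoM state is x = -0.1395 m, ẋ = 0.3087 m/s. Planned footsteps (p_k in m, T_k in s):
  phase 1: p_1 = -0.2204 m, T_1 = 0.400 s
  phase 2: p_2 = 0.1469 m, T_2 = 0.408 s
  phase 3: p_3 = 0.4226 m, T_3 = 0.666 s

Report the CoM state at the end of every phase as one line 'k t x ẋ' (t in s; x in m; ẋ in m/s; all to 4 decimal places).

1 0.4000 0.0791 0.9097
2 0.8080 0.4917 1.3543
3 1.4740 2.2920 5.7067

phase 1: p=-0.2204, T=0.400, ωT=1.187000, cosh=1.791185, sinh=1.486050; start (x,ẋ)=(-0.139500, 0.308700) → end (x,ẋ)=(0.079096, 0.909696)
phase 2: p=0.1469, T=0.408, ωT=1.210740, cosh=1.826972, sinh=1.528995; start (x,ẋ)=(0.079096, 0.909696) → end (x,ẋ)=(0.491742, 1.354343)
phase 3: p=0.4226, T=0.666, ωT=1.976355, cosh=3.677482, sinh=3.538909; start (x,ẋ)=(0.491742, 1.354343) → end (x,ẋ)=(2.291998, 5.706683)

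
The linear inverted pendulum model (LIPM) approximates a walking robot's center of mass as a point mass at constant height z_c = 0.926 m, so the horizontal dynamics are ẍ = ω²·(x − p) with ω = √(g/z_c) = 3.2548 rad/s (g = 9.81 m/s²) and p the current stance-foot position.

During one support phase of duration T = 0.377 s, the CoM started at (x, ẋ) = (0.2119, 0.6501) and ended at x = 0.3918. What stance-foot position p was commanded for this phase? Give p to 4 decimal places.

ωT = 3.2548·0.377 = 1.227060; cosh(ωT) = 1.852169, sinh(ωT) = 1.559016
x(T) = p + (x₀−p)·cosh(ωT) + (ẋ₀/ω)·sinh(ωT) ⇒ p·(1 − cosh) = x(T) − x₀·cosh − (ẋ₀/ω)·sinh
numerator   = 0.3918 − (0.2119)·1.852169 − (0.6501/3.2548)·1.559016 = -0.312066
denominator = 1 − 1.852169 = -0.852169
p = -0.312066 / -0.852169 = 0.3662

p = 0.3662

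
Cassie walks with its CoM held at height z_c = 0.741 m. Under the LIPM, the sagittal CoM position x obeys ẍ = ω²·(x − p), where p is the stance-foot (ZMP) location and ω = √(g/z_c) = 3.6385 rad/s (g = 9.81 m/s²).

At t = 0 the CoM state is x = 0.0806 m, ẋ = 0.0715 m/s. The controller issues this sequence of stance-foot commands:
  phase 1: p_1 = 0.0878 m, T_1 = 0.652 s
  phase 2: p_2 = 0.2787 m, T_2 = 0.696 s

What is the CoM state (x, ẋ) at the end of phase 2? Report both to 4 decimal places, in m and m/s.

x = -0.0901, ẋ = -1.2861

phase 1: p=0.0878, T=0.652, ωT=2.372302, cosh=5.407656, sinh=5.314390; start (x,ẋ)=(0.080600, 0.071500) → end (x,ẋ)=(0.153298, 0.247425)
phase 2: p=0.2787, T=0.696, ωT=2.532396, cosh=6.331544, sinh=6.252076; start (x,ẋ)=(0.153298, 0.247425) → end (x,ẋ)=(-0.090136, -1.286089)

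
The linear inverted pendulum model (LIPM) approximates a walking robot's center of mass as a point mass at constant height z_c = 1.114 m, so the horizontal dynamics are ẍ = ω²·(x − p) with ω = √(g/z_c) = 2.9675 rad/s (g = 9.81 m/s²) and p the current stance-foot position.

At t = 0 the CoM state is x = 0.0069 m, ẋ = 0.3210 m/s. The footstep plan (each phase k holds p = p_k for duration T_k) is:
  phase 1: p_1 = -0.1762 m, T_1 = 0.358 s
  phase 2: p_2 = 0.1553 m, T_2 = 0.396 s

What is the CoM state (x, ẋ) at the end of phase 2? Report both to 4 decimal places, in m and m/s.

x = 0.9359, ẋ = 2.5965

phase 1: p=-0.1762, T=0.358, ωT=1.062365, cosh=1.619421, sinh=1.273784; start (x,ẋ)=(0.006900, 0.321000) → end (x,ẋ)=(0.258104, 1.211944)
phase 2: p=0.1553, T=0.396, ωT=1.175130, cosh=1.773671, sinh=1.464893; start (x,ẋ)=(0.258104, 1.211944) → end (x,ẋ)=(0.935910, 2.596485)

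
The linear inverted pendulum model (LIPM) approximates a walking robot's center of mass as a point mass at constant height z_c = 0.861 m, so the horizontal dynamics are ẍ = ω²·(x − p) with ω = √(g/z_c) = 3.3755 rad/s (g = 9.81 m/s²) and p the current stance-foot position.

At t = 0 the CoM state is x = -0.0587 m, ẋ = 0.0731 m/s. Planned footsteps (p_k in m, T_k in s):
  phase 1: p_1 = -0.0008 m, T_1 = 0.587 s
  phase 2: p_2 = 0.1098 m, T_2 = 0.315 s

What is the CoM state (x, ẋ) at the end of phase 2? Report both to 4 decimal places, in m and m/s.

x = -0.4520, ẋ = -1.7545

phase 1: p=-0.0008, T=0.587, ωT=1.981418, cosh=3.695449, sinh=3.557575; start (x,ẋ)=(-0.058700, 0.073100) → end (x,ẋ)=(-0.137723, -0.425160)
phase 2: p=0.1098, T=0.315, ωT=1.063283, cosh=1.620591, sinh=1.275270; start (x,ẋ)=(-0.137723, -0.425160) → end (x,ẋ)=(-0.451961, -1.754519)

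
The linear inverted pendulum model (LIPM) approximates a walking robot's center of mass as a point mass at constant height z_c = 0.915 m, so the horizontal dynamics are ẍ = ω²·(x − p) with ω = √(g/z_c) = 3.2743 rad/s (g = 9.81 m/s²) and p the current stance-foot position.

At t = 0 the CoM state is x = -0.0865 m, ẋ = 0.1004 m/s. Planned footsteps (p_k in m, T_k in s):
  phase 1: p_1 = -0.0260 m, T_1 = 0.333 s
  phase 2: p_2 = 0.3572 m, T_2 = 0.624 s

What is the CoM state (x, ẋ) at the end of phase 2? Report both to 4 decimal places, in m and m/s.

x = -1.4903, ẋ = -5.8735

phase 1: p=-0.0260, T=0.333, ωT=1.090342, cosh=1.655696, sinh=1.319595; start (x,ẋ)=(-0.086500, 0.100400) → end (x,ẋ)=(-0.085707, -0.095173)
phase 2: p=0.3572, T=0.624, ωT=2.043163, cosh=3.922296, sinh=3.792678; start (x,ẋ)=(-0.085707, -0.095173) → end (x,ẋ)=(-1.490253, -5.873478)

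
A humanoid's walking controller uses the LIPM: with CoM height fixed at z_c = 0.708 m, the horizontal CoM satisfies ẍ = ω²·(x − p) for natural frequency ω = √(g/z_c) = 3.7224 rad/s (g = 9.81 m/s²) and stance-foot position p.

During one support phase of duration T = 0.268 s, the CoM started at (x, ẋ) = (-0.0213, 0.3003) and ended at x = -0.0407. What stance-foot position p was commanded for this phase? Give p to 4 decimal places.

ωT = 3.7224·0.268 = 0.997603; cosh(ωT) = 1.540268, sinh(ωT) = 1.171506
x(T) = p + (x₀−p)·cosh(ωT) + (ẋ₀/ω)·sinh(ωT) ⇒ p·(1 − cosh) = x(T) − x₀·cosh − (ẋ₀/ω)·sinh
numerator   = -0.0407 − (-0.0213)·1.540268 − (0.3003/3.7224)·1.171506 = -0.102402
denominator = 1 − 1.540268 = -0.540268
p = -0.102402 / -0.540268 = 0.1895

p = 0.1895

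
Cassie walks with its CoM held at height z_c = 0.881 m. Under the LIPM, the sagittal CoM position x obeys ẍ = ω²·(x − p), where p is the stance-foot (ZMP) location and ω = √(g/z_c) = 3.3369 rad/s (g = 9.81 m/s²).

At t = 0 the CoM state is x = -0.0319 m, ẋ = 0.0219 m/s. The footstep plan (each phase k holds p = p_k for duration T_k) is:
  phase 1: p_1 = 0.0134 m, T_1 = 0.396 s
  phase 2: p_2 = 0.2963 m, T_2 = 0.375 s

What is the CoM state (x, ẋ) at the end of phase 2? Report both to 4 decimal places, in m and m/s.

phase 1: p=0.0134, T=0.396, ωT=1.321412, cosh=2.007735, sinh=1.740977; start (x,ẋ)=(-0.031900, 0.021900) → end (x,ẋ)=(-0.066124, -0.219199)
phase 2: p=0.2963, T=0.375, ωT=1.251337, cosh=1.890568, sinh=1.604446; start (x,ẋ)=(-0.066124, -0.219199) → end (x,ẋ)=(-0.494283, -2.354787)

x = -0.4943, ẋ = -2.3548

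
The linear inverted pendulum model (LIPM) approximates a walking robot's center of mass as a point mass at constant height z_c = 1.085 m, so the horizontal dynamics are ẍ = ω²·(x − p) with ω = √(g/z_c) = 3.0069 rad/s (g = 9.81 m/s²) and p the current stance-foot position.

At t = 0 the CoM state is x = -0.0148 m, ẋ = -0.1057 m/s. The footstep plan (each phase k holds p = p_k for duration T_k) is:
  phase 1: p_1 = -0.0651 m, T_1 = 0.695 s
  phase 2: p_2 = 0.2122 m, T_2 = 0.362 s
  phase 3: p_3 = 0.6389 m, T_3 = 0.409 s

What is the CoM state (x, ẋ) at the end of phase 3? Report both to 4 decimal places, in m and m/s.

phase 1: p=-0.0651, T=0.695, ωT=2.089795, cosh=4.103487, sinh=3.979775; start (x,ẋ)=(-0.014800, -0.105700) → end (x,ẋ)=(0.001406, 0.168191)
phase 2: p=0.2122, T=0.362, ωT=1.088498, cosh=1.653266, sinh=1.316544; start (x,ẋ)=(0.001406, 0.168191) → end (x,ẋ)=(-0.062657, -0.556408)
phase 3: p=0.6389, T=0.409, ωT=1.229822, cosh=1.856483, sinh=1.564138; start (x,ẋ)=(-0.062657, -0.556408) → end (x,ẋ)=(-0.952962, -4.332529)

x = -0.9530, ẋ = -4.3325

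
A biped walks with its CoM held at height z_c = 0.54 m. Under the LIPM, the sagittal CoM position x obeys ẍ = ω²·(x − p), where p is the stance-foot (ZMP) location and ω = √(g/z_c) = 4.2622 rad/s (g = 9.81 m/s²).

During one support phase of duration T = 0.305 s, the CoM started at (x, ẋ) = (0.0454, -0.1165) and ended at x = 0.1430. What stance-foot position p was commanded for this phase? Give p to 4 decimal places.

p = -0.1029

ωT = 4.2622·0.305 = 1.299971; cosh(ωT) = 1.970865, sinh(ωT) = 1.698325
x(T) = p + (x₀−p)·cosh(ωT) + (ẋ₀/ω)·sinh(ωT) ⇒ p·(1 − cosh) = x(T) − x₀·cosh − (ẋ₀/ω)·sinh
numerator   = 0.1430 − (0.0454)·1.970865 − (-0.1165/4.2622)·1.698325 = 0.099944
denominator = 1 − 1.970865 = -0.970865
p = 0.099944 / -0.970865 = -0.1029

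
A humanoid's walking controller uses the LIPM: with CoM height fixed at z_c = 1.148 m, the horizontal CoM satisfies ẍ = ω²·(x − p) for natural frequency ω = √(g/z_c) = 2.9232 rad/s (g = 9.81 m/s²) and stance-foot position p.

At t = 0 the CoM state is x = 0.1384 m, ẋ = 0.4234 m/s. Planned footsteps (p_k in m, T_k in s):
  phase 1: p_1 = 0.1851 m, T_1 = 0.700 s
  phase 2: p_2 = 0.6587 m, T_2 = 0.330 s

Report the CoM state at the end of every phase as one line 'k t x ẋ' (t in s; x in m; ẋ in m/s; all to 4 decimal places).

phase 1: p=0.1851, T=0.700, ωT=2.046240, cosh=3.933984, sinh=3.804764; start (x,ẋ)=(0.138400, 0.423400) → end (x,ẋ)=(0.552470, 1.146247)
phase 2: p=0.6587, T=0.330, ωT=0.964656, cosh=1.502500, sinh=1.121385; start (x,ẋ)=(0.552470, 1.146247) → end (x,ẋ)=(0.938808, 1.374010)

1 0.7000 0.5525 1.1462
2 1.0300 0.9388 1.3740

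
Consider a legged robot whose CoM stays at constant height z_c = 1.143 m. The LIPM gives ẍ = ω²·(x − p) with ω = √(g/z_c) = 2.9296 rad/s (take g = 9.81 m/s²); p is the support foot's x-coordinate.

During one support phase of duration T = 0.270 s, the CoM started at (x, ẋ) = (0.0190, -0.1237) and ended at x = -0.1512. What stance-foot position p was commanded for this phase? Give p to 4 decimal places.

p = 0.4233

ωT = 2.9296·0.270 = 0.790992; cosh(ωT) = 1.329489, sinh(ωT) = 0.876094
x(T) = p + (x₀−p)·cosh(ωT) + (ẋ₀/ω)·sinh(ωT) ⇒ p·(1 − cosh) = x(T) − x₀·cosh − (ẋ₀/ω)·sinh
numerator   = -0.1512 − (0.0190)·1.329489 − (-0.1237/2.9296)·0.876094 = -0.139468
denominator = 1 − 1.329489 = -0.329489
p = -0.139468 / -0.329489 = 0.4233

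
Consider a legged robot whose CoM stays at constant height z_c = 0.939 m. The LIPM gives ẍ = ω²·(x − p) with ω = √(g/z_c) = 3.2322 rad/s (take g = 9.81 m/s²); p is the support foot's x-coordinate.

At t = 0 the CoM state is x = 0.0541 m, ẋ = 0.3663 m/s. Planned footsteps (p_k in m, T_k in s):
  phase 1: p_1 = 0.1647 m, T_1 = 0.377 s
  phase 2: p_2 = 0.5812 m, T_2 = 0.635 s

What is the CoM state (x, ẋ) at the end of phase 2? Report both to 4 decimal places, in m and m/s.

phase 1: p=0.1647, T=0.377, ωT=1.218539, cosh=1.838953, sinh=1.543291; start (x,ẋ)=(0.054100, 0.366300) → end (x,ẋ)=(0.136211, 0.121911)
phase 2: p=0.5812, T=0.635, ωT=2.052447, cosh=3.957676, sinh=3.829256; start (x,ẋ)=(0.136211, 0.121911) → end (x,ẋ)=(-1.035494, -5.025117)

x = -1.0355, ẋ = -5.0251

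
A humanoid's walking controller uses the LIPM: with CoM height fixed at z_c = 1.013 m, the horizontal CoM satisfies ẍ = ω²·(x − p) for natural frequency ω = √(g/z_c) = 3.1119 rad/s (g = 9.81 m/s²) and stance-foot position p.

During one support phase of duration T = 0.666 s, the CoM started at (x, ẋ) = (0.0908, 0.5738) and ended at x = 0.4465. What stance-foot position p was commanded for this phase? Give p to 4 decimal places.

p = 0.2111

ωT = 3.1119·0.666 = 2.072525; cosh(ωT) = 4.035365, sinh(ωT) = 3.909497
x(T) = p + (x₀−p)·cosh(ωT) + (ẋ₀/ω)·sinh(ωT) ⇒ p·(1 − cosh) = x(T) − x₀·cosh − (ẋ₀/ω)·sinh
numerator   = 0.4465 − (0.0908)·4.035365 − (0.5738/3.1119)·3.909497 = -0.640779
denominator = 1 − 4.035365 = -3.035365
p = -0.640779 / -3.035365 = 0.2111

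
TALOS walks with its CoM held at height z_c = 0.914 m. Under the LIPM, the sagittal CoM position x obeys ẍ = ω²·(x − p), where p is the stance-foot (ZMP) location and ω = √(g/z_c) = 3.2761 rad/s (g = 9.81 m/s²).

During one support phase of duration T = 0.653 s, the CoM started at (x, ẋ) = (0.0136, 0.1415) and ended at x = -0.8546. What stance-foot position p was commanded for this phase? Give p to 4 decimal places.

ωT = 3.2761·0.653 = 2.139293; cosh(ωT) = 4.305586, sinh(ωT) = 4.187848
x(T) = p + (x₀−p)·cosh(ωT) + (ẋ₀/ω)·sinh(ωT) ⇒ p·(1 − cosh) = x(T) − x₀·cosh − (ẋ₀/ω)·sinh
numerator   = -0.8546 − (0.0136)·4.305586 − (0.1415/3.2761)·4.187848 = -1.094036
denominator = 1 − 4.305586 = -3.305586
p = -1.094036 / -3.305586 = 0.3310

p = 0.3310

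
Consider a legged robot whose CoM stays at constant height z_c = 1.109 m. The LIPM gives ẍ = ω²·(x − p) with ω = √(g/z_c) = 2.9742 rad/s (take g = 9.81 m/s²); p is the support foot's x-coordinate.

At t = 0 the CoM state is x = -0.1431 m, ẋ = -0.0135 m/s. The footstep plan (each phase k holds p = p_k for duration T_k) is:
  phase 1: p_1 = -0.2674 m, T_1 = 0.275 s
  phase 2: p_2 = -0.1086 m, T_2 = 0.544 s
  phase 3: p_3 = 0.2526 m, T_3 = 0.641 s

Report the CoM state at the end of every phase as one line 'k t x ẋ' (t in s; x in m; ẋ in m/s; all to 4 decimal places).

phase 1: p=-0.2674, T=0.275, ωT=0.817905, cosh=1.353552, sinh=0.912196; start (x,ẋ)=(-0.143100, -0.013500) → end (x,ẋ)=(-0.103294, 0.318960)
phase 2: p=-0.1086, T=0.544, ωT=1.617965, cosh=2.620559, sinh=2.422257; start (x,ẋ)=(-0.103294, 0.318960) → end (x,ẋ)=(0.165073, 0.874079)
phase 3: p=0.2526, T=0.641, ωT=1.906462, cosh=3.438923, sinh=3.290317; start (x,ẋ)=(0.165073, 0.874079) → end (x,ẋ)=(0.918582, 2.149343)

1 0.2750 -0.1033 0.3190
2 0.8190 0.1651 0.8741
3 1.4600 0.9186 2.1493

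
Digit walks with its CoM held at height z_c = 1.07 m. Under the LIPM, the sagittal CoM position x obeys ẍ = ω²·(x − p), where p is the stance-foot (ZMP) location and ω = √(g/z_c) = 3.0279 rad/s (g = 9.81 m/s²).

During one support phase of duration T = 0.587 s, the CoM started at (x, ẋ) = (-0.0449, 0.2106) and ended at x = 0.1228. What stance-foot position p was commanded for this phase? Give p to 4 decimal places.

p = -0.0292

ωT = 3.0279·0.587 = 1.777377; cosh(ωT) = 3.041703, sinh(ωT) = 2.872622
x(T) = p + (x₀−p)·cosh(ωT) + (ẋ₀/ω)·sinh(ωT) ⇒ p·(1 − cosh) = x(T) − x₀·cosh − (ẋ₀/ω)·sinh
numerator   = 0.1228 − (-0.0449)·3.041703 − (0.2106/3.0279)·2.872622 = 0.059573
denominator = 1 − 3.041703 = -2.041703
p = 0.059573 / -2.041703 = -0.0292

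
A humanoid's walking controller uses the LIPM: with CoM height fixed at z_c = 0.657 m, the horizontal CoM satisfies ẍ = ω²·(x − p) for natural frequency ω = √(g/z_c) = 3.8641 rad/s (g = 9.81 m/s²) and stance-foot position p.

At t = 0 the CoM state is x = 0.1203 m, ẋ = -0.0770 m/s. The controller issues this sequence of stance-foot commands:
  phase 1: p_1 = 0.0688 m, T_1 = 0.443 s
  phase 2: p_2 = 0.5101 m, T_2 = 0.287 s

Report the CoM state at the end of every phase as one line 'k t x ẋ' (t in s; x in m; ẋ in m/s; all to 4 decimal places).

phase 1: p=0.0688, T=0.443, ωT=1.711796, cosh=2.859722, sinh=2.679180; start (x,ẋ)=(0.120300, -0.077000) → end (x,ẋ)=(0.162688, 0.312961)
phase 2: p=0.5101, T=0.287, ωT=1.108997, cosh=1.680603, sinh=1.350713; start (x,ẋ)=(0.162688, 0.312961) → end (x,ẋ)=(0.035635, -1.287282)

1 0.4430 0.1627 0.3130
2 0.7300 0.0356 -1.2873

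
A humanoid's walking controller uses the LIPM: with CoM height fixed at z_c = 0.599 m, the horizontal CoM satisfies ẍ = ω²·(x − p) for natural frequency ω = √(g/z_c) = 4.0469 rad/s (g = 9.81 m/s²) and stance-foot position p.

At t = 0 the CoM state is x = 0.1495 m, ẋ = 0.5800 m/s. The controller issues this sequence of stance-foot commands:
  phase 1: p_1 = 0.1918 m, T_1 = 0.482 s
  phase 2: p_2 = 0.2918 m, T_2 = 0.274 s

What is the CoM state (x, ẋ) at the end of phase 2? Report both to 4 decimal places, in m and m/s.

phase 1: p=0.1918, T=0.482, ωT=1.950606, cosh=3.587567, sinh=3.445379; start (x,ẋ)=(0.149500, 0.580000) → end (x,ẋ)=(0.533836, 1.490996)
phase 2: p=0.2918, T=0.274, ωT=1.108851, cosh=1.680405, sinh=1.350467; start (x,ẋ)=(0.533836, 1.490996) → end (x,ẋ)=(1.196070, 3.828255)

x = 1.1961, ẋ = 3.8283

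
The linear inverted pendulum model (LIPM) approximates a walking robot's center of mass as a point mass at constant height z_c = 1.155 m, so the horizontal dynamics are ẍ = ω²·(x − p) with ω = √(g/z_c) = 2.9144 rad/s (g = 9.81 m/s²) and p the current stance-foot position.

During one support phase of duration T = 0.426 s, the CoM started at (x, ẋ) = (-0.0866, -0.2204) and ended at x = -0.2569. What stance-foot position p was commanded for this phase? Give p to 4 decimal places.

ωT = 2.9144·0.426 = 1.241534; cosh(ωT) = 1.874930, sinh(ωT) = 1.585990
x(T) = p + (x₀−p)·cosh(ωT) + (ẋ₀/ω)·sinh(ωT) ⇒ p·(1 − cosh) = x(T) − x₀·cosh − (ẋ₀/ω)·sinh
numerator   = -0.2569 − (-0.0866)·1.874930 − (-0.2204/2.9144)·1.585990 = 0.025409
denominator = 1 − 1.874930 = -0.874930
p = 0.025409 / -0.874930 = -0.0290

p = -0.0290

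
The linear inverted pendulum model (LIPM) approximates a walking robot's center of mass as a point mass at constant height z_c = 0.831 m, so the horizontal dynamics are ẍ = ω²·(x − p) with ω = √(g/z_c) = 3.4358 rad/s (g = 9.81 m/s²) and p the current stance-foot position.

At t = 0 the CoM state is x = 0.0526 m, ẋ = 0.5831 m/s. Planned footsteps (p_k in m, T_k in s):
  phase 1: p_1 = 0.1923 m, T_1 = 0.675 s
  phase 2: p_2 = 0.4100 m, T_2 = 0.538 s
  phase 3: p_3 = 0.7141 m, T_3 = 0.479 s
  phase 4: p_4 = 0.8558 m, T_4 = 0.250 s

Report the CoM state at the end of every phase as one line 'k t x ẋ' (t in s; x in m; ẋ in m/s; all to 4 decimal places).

1 0.6750 0.3297 0.5765
2 1.2130 0.6681 1.0211
3 1.6920 1.3322 2.3511
4 1.9420 2.1818 4.8585

phase 1: p=0.1923, T=0.675, ωT=2.319165, cosh=5.132768, sinh=5.034413; start (x,ẋ)=(0.052600, 0.583100) → end (x,ẋ)=(0.329658, 0.576493)
phase 2: p=0.4100, T=0.538, ωT=1.848460, cosh=3.253757, sinh=3.096278; start (x,ẋ)=(0.329658, 0.576493) → end (x,ẋ)=(0.668111, 1.021073)
phase 3: p=0.7141, T=0.479, ωT=1.645748, cosh=2.688878, sinh=2.496010; start (x,ẋ)=(0.668111, 1.021073) → end (x,ẋ)=(1.332220, 2.351144)
phase 4: p=0.8558, T=0.250, ωT=0.858950, cosh=1.392144, sinh=0.968537; start (x,ẋ)=(1.332220, 2.351144) → end (x,ẋ)=(2.181822, 4.858512)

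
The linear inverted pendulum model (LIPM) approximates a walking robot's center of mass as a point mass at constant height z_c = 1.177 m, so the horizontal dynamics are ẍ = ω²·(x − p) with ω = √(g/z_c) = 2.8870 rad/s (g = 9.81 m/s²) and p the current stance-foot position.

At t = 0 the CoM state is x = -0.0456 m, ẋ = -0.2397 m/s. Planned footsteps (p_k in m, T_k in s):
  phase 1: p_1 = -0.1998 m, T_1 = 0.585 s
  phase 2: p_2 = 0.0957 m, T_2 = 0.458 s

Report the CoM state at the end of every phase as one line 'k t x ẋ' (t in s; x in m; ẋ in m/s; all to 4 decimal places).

1 0.5850 0.0148 0.4929
2 1.0430 0.2306 0.5831

phase 1: p=-0.1998, T=0.585, ωT=1.688895, cosh=2.799110, sinh=2.614386; start (x,ẋ)=(-0.045600, -0.239700) → end (x,ẋ)=(0.014757, 0.492914)
phase 2: p=0.0957, T=0.458, ωT=1.322246, cosh=2.009187, sinh=1.742651; start (x,ẋ)=(0.014757, 0.492914) → end (x,ẋ)=(0.230603, 0.583130)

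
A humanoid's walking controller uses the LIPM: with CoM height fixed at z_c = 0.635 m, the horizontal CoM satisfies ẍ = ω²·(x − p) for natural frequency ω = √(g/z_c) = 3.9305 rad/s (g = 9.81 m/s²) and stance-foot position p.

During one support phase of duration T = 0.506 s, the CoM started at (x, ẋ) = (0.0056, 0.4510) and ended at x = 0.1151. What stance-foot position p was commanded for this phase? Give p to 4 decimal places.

p = 0.1165

ωT = 3.9305·0.506 = 1.988833; cosh(ωT) = 3.721928, sinh(ωT) = 3.585073
x(T) = p + (x₀−p)·cosh(ωT) + (ẋ₀/ω)·sinh(ωT) ⇒ p·(1 − cosh) = x(T) − x₀·cosh − (ẋ₀/ω)·sinh
numerator   = 0.1151 − (0.0056)·3.721928 − (0.4510/3.9305)·3.585073 = -0.317107
denominator = 1 − 3.721928 = -2.721928
p = -0.317107 / -2.721928 = 0.1165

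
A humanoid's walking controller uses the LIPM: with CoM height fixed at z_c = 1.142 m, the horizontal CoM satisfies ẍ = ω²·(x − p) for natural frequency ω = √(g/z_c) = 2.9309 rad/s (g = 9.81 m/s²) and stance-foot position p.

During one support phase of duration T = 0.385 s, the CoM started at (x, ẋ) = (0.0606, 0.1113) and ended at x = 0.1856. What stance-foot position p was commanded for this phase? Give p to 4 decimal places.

ωT = 2.9309·0.385 = 1.128397; cosh(ωT) = 1.707124, sinh(ωT) = 1.383572
x(T) = p + (x₀−p)·cosh(ωT) + (ẋ₀/ω)·sinh(ωT) ⇒ p·(1 − cosh) = x(T) − x₀·cosh − (ẋ₀/ω)·sinh
numerator   = 0.1856 − (0.0606)·1.707124 − (0.1113/2.9309)·1.383572 = 0.029608
denominator = 1 − 1.707124 = -0.707124
p = 0.029608 / -0.707124 = -0.0419

p = -0.0419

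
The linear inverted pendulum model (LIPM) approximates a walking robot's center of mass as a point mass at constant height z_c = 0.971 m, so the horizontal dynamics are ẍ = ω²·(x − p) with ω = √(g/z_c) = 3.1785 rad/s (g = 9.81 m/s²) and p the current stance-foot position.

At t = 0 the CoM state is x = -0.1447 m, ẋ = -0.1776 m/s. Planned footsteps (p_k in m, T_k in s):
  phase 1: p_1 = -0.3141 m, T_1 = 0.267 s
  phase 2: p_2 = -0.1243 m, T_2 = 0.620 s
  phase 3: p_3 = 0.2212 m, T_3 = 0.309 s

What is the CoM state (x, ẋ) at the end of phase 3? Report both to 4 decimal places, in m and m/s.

x = 0.4156, ẋ = 1.0447

phase 1: p=-0.3141, T=0.267, ωT=0.848660, cosh=1.382250, sinh=0.954262; start (x,ẋ)=(-0.144700, -0.177600) → end (x,ẋ)=(-0.133267, 0.268323)
phase 2: p=-0.1243, T=0.620, ωT=1.970670, cosh=3.657423, sinh=3.518059; start (x,ẋ)=(-0.133267, 0.268323) → end (x,ẋ)=(0.139894, 0.881106)
phase 3: p=0.2212, T=0.309, ωT=0.982156, cosh=1.522355, sinh=1.147853; start (x,ẋ)=(0.139894, 0.881106) → end (x,ẋ)=(0.415617, 1.044715)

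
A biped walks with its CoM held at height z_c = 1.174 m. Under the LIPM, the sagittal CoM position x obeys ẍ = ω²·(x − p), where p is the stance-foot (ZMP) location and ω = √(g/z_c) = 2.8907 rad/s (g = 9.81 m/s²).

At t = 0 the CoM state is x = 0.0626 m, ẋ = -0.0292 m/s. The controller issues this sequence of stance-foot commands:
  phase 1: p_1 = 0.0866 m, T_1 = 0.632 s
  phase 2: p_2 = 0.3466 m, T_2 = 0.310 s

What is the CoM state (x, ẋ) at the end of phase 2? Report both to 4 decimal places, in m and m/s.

phase 1: p=0.0866, T=0.632, ωT=1.826922, cosh=3.187819, sinh=3.026911; start (x,ẋ)=(0.062600, -0.029200) → end (x,ẋ)=(-0.020484, -0.303082)
phase 2: p=0.3466, T=0.310, ωT=0.896117, cosh=1.429111, sinh=1.020960; start (x,ẋ)=(-0.020484, -0.303082) → end (x,ẋ)=(-0.285048, -1.516507)

x = -0.2850, ẋ = -1.5165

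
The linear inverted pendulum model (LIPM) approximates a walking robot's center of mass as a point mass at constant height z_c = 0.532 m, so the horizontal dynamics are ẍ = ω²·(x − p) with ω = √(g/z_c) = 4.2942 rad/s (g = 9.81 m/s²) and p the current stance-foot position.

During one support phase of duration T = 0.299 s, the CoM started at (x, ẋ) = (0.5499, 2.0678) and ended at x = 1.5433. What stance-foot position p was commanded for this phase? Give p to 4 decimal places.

p = 0.3479

ωT = 4.2942·0.299 = 1.283966; cosh(ωT) = 1.943934, sinh(ωT) = 1.666997
x(T) = p + (x₀−p)·cosh(ωT) + (ẋ₀/ω)·sinh(ωT) ⇒ p·(1 − cosh) = x(T) − x₀·cosh − (ẋ₀/ω)·sinh
numerator   = 1.5433 − (0.5499)·1.943934 − (2.0678/4.2942)·1.666997 = -0.328384
denominator = 1 − 1.943934 = -0.943934
p = -0.328384 / -0.943934 = 0.3479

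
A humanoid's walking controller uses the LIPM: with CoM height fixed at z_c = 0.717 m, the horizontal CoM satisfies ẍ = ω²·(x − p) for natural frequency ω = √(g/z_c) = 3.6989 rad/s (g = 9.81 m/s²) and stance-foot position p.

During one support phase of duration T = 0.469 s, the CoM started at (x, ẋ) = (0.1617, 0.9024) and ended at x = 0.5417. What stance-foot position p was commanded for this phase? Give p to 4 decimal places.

ωT = 3.6989·0.469 = 1.734784; cosh(ωT) = 2.922071, sinh(ωT) = 2.745633
x(T) = p + (x₀−p)·cosh(ωT) + (ẋ₀/ω)·sinh(ωT) ⇒ p·(1 − cosh) = x(T) − x₀·cosh − (ẋ₀/ω)·sinh
numerator   = 0.5417 − (0.1617)·2.922071 − (0.9024/3.6989)·2.745633 = -0.600636
denominator = 1 − 2.922071 = -1.922071
p = -0.600636 / -1.922071 = 0.3125

p = 0.3125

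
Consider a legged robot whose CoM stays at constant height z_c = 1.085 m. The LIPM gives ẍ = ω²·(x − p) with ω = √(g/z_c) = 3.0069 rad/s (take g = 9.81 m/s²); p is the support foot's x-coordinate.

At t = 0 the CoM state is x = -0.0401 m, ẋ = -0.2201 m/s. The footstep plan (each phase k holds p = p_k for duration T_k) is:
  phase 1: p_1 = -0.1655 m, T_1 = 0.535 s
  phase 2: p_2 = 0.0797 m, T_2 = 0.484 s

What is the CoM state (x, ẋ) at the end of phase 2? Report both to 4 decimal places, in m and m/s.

x = 0.0892, ẋ = 0.1727

phase 1: p=-0.1655, T=0.535, ωT=1.608691, cosh=2.598209, sinh=2.398060; start (x,ẋ)=(-0.040100, -0.220100) → end (x,ẋ)=(-0.015218, 0.332359)
phase 2: p=0.0797, T=0.484, ωT=1.455340, cosh=2.259630, sinh=2.026309; start (x,ẋ)=(-0.015218, 0.332359) → end (x,ẋ)=(0.089192, 0.172679)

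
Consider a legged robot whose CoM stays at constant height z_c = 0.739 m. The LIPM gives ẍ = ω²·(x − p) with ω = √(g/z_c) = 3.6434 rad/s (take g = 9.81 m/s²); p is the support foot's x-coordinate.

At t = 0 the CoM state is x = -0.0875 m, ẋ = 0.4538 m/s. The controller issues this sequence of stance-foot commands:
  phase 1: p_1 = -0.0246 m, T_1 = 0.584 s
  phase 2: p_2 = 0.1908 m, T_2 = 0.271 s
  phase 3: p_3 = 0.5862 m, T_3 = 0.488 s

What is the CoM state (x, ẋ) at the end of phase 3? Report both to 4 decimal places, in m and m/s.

phase 1: p=-0.0246, T=0.584, ωT=2.127746, cosh=4.257512, sinh=4.138406; start (x,ẋ)=(-0.087500, 0.453800) → end (x,ẋ)=(0.223058, 0.983661)
phase 2: p=0.1908, T=0.271, ωT=0.987361, cosh=1.528351, sinh=1.155792; start (x,ẋ)=(0.223058, 0.983661) → end (x,ẋ)=(0.552147, 1.639215)
phase 3: p=0.5862, T=0.488, ωT=1.777979, cosh=3.043432, sinh=2.874453; start (x,ẋ)=(0.552147, 1.639215) → end (x,ẋ)=(1.775816, 4.632206)

x = 1.7758, ẋ = 4.6322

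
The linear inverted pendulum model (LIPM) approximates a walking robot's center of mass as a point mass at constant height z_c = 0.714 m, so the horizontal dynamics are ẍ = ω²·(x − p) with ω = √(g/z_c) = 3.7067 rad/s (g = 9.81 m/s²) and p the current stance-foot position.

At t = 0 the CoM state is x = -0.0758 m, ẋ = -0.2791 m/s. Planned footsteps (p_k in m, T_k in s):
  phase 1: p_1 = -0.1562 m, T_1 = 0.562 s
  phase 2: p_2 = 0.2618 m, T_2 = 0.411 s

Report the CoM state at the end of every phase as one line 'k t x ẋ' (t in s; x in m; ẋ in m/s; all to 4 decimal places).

phase 1: p=-0.1562, T=0.562, ωT=2.083165, cosh=4.077191, sinh=3.952656; start (x,ẋ)=(-0.075800, -0.279100) → end (x,ẋ)=(-0.126013, 0.040021)
phase 2: p=0.2618, T=0.411, ωT=1.523454, cosh=2.403001, sinh=2.185043; start (x,ẋ)=(-0.126013, 0.040021) → end (x,ẋ)=(-0.646524, -3.044845)

1 0.5620 -0.1260 0.0400
2 0.9730 -0.6465 -3.0448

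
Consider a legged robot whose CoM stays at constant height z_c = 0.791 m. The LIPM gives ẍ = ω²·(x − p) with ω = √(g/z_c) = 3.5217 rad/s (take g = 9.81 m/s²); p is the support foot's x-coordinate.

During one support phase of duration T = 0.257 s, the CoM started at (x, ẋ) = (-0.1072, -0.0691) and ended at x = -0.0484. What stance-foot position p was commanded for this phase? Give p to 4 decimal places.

ωT = 3.5217·0.257 = 0.905077; cosh(ωT) = 1.438316, sinh(ωT) = 1.033806
x(T) = p + (x₀−p)·cosh(ωT) + (ẋ₀/ω)·sinh(ωT) ⇒ p·(1 − cosh) = x(T) − x₀·cosh − (ẋ₀/ω)·sinh
numerator   = -0.0484 − (-0.1072)·1.438316 − (-0.0691/3.5217)·1.033806 = 0.126072
denominator = 1 − 1.438316 = -0.438316
p = 0.126072 / -0.438316 = -0.2876

p = -0.2876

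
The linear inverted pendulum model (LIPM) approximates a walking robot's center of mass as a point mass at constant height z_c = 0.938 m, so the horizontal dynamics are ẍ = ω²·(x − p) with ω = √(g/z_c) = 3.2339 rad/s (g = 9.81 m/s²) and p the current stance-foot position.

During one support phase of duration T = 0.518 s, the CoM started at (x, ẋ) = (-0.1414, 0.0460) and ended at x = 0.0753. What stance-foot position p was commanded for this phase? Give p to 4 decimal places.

p = -0.2435

ωT = 3.2339·0.518 = 1.675160; cosh(ωT) = 2.763464, sinh(ωT) = 2.576186
x(T) = p + (x₀−p)·cosh(ωT) + (ẋ₀/ω)·sinh(ωT) ⇒ p·(1 − cosh) = x(T) − x₀·cosh − (ẋ₀/ω)·sinh
numerator   = 0.0753 − (-0.1414)·2.763464 − (0.0460/3.2339)·2.576186 = 0.429409
denominator = 1 − 2.763464 = -1.763464
p = 0.429409 / -1.763464 = -0.2435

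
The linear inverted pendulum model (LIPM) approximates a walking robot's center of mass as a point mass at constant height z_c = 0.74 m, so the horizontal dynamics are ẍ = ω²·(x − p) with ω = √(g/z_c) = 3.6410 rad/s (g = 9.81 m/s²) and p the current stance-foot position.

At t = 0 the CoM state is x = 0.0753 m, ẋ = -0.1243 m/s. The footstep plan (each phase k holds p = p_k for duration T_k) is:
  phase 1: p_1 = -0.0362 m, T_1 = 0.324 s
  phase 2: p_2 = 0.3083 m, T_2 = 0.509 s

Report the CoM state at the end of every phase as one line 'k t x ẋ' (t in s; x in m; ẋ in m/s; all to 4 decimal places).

1 0.3240 0.1120 0.3767
2 0.8330 -0.0113 -0.9926

phase 1: p=-0.0362, T=0.324, ωT=1.179684, cosh=1.780361, sinh=1.472985; start (x,ẋ)=(0.075300, -0.124300) → end (x,ẋ)=(0.112024, 0.376691)
phase 2: p=0.3083, T=0.509, ωT=1.853269, cosh=3.268684, sinh=3.111960; start (x,ẋ)=(0.112024, 0.376691) → end (x,ẋ)=(-0.011306, -0.992649)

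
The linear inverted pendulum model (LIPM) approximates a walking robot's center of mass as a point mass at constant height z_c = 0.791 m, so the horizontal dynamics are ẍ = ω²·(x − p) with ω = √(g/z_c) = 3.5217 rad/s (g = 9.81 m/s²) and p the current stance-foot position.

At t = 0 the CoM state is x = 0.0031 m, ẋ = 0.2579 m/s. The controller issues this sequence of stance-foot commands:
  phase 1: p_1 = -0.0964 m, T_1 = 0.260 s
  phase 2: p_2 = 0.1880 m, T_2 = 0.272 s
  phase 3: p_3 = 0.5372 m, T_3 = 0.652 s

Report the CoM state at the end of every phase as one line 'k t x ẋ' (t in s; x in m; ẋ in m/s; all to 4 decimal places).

phase 1: p=-0.0964, T=0.260, ωT=0.915642, cosh=1.449319, sinh=1.049060; start (x,ẋ)=(0.003100, 0.257900) → end (x,ẋ)=(0.124632, 0.741379)
phase 2: p=0.1880, T=0.272, ωT=0.957902, cosh=1.494960, sinh=1.111264; start (x,ẋ)=(0.124632, 0.741379) → end (x,ẋ)=(0.327207, 0.860339)
phase 3: p=0.5372, T=0.652, ωT=2.296148, cosh=5.018243, sinh=4.917597; start (x,ẋ)=(0.327207, 0.860339) → end (x,ẋ)=(0.684756, 0.680670)

1 0.2600 0.1246 0.7414
2 0.5320 0.3272 0.8603
3 1.1840 0.6848 0.6807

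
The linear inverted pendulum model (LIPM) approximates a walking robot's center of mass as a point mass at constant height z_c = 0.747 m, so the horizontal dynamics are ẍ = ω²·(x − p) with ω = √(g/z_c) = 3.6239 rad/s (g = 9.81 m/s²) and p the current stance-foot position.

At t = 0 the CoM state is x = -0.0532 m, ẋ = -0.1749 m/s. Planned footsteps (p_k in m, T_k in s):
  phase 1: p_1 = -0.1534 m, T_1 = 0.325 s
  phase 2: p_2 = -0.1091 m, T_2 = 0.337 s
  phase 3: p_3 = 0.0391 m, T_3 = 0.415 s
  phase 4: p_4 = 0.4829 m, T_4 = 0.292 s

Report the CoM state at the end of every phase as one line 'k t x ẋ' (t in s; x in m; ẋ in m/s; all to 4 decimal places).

phase 1: p=-0.1534, T=0.325, ωT=1.177768, cosh=1.777541, sinh=1.469576; start (x,ẋ)=(-0.053200, -0.174900) → end (x,ẋ)=(-0.046216, 0.222733)
phase 2: p=-0.1091, T=0.337, ωT=1.221254, cosh=1.843150, sinh=1.548289; start (x,ẋ)=(-0.046216, 0.222733) → end (x,ẋ)=(0.101965, 0.763360)
phase 3: p=0.0391, T=0.415, ωT=1.503918, cosh=2.360771, sinh=2.138514; start (x,ẋ)=(0.101965, 0.763360) → end (x,ẋ)=(0.637979, 2.289308)
phase 4: p=0.4829, T=0.292, ωT=1.058179, cosh=1.614103, sinh=1.267016; start (x,ẋ)=(0.637979, 2.289308) → end (x,ẋ)=(1.533620, 4.407232)

1 0.3250 -0.0462 0.2227
2 0.6620 0.1020 0.7634
3 1.0770 0.6380 2.2893
4 1.3690 1.5336 4.4072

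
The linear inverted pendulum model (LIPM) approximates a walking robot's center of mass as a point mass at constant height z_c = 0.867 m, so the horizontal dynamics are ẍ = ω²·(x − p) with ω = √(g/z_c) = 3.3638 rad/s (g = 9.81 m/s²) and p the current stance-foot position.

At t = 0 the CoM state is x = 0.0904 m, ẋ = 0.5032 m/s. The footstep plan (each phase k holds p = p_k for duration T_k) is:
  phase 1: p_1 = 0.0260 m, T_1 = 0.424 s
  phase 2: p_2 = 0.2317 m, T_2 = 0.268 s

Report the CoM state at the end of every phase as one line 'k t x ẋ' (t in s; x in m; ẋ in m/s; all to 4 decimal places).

1 0.4240 0.4612 1.5328
2 0.6920 1.0297 2.9931

phase 1: p=0.0260, T=0.424, ωT=1.426251, cosh=2.201636, sinh=1.961428; start (x,ẋ)=(0.090400, 0.503200) → end (x,ẋ)=(0.461201, 1.532765)
phase 2: p=0.2317, T=0.268, ωT=0.901498, cosh=1.434626, sinh=1.028665; start (x,ẋ)=(0.461201, 1.532765) → end (x,ẋ)=(1.029674, 2.993068)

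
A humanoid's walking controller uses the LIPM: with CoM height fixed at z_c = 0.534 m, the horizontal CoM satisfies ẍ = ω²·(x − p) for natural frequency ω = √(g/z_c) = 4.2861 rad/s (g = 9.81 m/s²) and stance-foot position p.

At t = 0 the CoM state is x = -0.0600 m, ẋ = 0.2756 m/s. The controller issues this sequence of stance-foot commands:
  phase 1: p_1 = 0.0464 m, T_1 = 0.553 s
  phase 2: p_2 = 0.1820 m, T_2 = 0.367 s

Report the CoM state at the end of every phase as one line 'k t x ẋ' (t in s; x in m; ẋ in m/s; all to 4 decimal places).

1 0.5530 -0.1868 -0.9311
2 0.9200 -1.2464 -5.9876

phase 1: p=0.0464, T=0.553, ωT=2.370213, cosh=5.396568, sinh=5.303107; start (x,ẋ)=(-0.060000, 0.275600) → end (x,ẋ)=(-0.186800, -0.931140)
phase 2: p=0.1820, T=0.367, ωT=1.572999, cosh=2.514253, sinh=2.306831; start (x,ẋ)=(-0.186800, -0.931140) → end (x,ẋ)=(-1.246408, -5.987564)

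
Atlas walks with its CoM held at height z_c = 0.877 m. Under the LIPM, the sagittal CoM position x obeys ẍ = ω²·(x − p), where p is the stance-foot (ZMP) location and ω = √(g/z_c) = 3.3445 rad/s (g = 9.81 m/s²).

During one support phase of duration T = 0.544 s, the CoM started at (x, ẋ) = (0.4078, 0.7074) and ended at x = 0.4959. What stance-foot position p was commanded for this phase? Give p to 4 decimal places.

p = 0.6605

ωT = 3.3445·0.544 = 1.819408; cosh(ωT) = 3.165164, sinh(ωT) = 3.003042
x(T) = p + (x₀−p)·cosh(ωT) + (ẋ₀/ω)·sinh(ωT) ⇒ p·(1 − cosh) = x(T) − x₀·cosh − (ẋ₀/ω)·sinh
numerator   = 0.4959 − (0.4078)·3.165164 − (0.7074/3.3445)·3.003042 = -1.430032
denominator = 1 − 3.165164 = -2.165164
p = -1.430032 / -2.165164 = 0.6605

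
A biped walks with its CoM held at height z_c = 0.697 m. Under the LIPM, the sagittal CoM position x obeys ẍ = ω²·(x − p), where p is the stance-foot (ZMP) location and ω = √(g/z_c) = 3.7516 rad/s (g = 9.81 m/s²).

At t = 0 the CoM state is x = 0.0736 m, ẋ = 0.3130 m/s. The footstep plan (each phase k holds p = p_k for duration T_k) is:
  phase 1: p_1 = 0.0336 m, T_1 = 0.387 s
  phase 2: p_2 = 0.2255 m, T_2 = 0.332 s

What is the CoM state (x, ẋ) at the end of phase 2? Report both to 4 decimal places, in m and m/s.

x = 0.7789, ẋ = 2.2945

phase 1: p=0.0336, T=0.387, ωT=1.451869, cosh=2.252611, sinh=2.018479; start (x,ẋ)=(0.073600, 0.313000) → end (x,ẋ)=(0.292108, 1.007968)
phase 2: p=0.2255, T=0.332, ωT=1.245531, cosh=1.881284, sinh=1.593496; start (x,ẋ)=(0.292108, 1.007968) → end (x,ẋ)=(0.778945, 2.294470)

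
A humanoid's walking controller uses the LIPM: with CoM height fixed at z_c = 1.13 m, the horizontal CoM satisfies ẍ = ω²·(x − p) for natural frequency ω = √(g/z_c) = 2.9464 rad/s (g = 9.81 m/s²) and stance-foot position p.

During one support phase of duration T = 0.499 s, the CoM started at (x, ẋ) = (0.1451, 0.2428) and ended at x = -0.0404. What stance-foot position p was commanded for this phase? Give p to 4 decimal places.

ωT = 2.9464·0.499 = 1.470254; cosh(ωT) = 2.290103, sinh(ωT) = 2.060236
x(T) = p + (x₀−p)·cosh(ωT) + (ẋ₀/ω)·sinh(ωT) ⇒ p·(1 − cosh) = x(T) − x₀·cosh − (ẋ₀/ω)·sinh
numerator   = -0.0404 − (0.1451)·2.290103 − (0.2428/2.9464)·2.060236 = -0.542469
denominator = 1 − 2.290103 = -1.290103
p = -0.542469 / -1.290103 = 0.4205

p = 0.4205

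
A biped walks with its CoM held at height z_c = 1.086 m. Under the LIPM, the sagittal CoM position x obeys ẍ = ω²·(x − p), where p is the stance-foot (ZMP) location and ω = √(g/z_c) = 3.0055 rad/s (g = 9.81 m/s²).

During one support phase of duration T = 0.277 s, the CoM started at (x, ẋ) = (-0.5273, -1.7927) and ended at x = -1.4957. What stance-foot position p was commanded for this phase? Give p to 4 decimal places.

ωT = 3.0055·0.277 = 0.832524; cosh(ωT) = 1.367032, sinh(ωT) = 0.932081
x(T) = p + (x₀−p)·cosh(ωT) + (ẋ₀/ω)·sinh(ωT) ⇒ p·(1 − cosh) = x(T) − x₀·cosh − (ẋ₀/ω)·sinh
numerator   = -1.4957 − (-0.5273)·1.367032 − (-1.7927/3.0055)·0.932081 = -0.218903
denominator = 1 − 1.367032 = -0.367032
p = -0.218903 / -0.367032 = 0.5964

p = 0.5964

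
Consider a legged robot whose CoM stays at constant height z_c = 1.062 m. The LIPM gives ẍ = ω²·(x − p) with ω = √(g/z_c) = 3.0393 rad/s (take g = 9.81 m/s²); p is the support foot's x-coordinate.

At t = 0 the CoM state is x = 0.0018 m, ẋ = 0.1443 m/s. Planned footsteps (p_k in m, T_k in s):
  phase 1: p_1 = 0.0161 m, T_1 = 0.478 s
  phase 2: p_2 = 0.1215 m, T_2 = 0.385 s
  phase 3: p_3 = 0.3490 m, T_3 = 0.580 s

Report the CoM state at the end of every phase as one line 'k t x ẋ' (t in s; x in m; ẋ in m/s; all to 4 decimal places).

phase 1: p=0.0161, T=0.478, ωT=1.452785, cosh=2.254462, sinh=2.020544; start (x,ẋ)=(0.001800, 0.144300) → end (x,ẋ)=(0.079793, 0.237502)
phase 2: p=0.1215, T=0.385, ωT=1.170130, cosh=1.766370, sinh=1.456043; start (x,ẋ)=(0.079793, 0.237502) → end (x,ẋ)=(0.161610, 0.234947)
phase 3: p=0.3490, T=0.580, ωT=1.762794, cosh=3.000132, sinh=2.828568; start (x,ẋ)=(0.161610, 0.234947) → end (x,ẋ)=(0.005461, -0.906096)

1 0.4780 0.0798 0.2375
2 0.8630 0.1616 0.2349
3 1.4430 0.0055 -0.9061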